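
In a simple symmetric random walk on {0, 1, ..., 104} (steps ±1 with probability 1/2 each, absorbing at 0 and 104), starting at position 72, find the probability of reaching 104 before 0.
P(hit 104 before 0) = 72/104 = 9/13

Let u_k = P(hit 104 before 0 | start at k). Then u_0 = 0, u_104 = 1, and u_k = u_{k-1}/2 + u_{k+1}/2 for 1 ≤ k ≤ 103. This harmonic recurrence is solved by u_k = k/104, giving u_72 = 72/104 = 9/13.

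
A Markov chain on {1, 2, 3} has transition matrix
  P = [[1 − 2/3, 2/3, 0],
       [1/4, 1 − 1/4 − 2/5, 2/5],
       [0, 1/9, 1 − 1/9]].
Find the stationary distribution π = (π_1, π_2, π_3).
π = (15/199, 40/199, 144/199)

This is a birth-death chain on three states, which satisfies detailed balance: π_1 · P_{12} = π_2 · P_{21} and π_2 · P_{23} = π_3 · P_{32}.
From π_1 · 2/3 = π_2 · 1/4: π_2/π_1 = (2/3)/(1/4) = 8/3.
From π_2 · 2/5 = π_3 · 1/9: π_3/π_2 = (2/5)/(1/9) = 18/5.
Take π_1 proportional to 1; then unnormalized π = (1, 8/3, 48/5). Normalize by dividing by the sum 199/15:
  π = (15/199, 40/199, 144/199).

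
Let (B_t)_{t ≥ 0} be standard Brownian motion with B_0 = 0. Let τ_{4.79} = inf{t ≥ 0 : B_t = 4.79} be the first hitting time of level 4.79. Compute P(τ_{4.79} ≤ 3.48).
P(τ_{4.79} ≤ 3.48) = 2(1 − Φ(4.79/√3.48)) = 2(1 − Φ(2.5677)) ≈ 0.0102

By the reflection principle for standard BM, P(τ_b ≤ t) = 2 · P(B_t ≥ b). Since B_t ~ N(0, t), P(B_t ≥ 4.79) = 1 − Φ(4.79/√t) = 1 − Φ(4.79/√3.48) = 1 − Φ(2.5677) ≈ 0.00512. Doubling: P(τ_{4.79} ≤ 3.48) ≈ 2 · 0.00512 = 0.01024 ≈ 0.0102.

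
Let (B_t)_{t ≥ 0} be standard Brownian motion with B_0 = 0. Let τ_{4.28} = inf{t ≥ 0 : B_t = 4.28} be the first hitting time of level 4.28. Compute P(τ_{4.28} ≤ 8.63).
P(τ_{4.28} ≤ 8.63) = 2(1 − Φ(4.28/√8.63)) = 2(1 − Φ(1.4569)) ≈ 0.1451

By the reflection principle for standard BM, P(τ_b ≤ t) = 2 · P(B_t ≥ b). Since B_t ~ N(0, t), P(B_t ≥ 4.28) = 1 − Φ(4.28/√t) = 1 − Φ(4.28/√8.63) = 1 − Φ(1.4569) ≈ 0.07257. Doubling: P(τ_{4.28} ≤ 8.63) ≈ 2 · 0.07257 = 0.14514 ≈ 0.1451.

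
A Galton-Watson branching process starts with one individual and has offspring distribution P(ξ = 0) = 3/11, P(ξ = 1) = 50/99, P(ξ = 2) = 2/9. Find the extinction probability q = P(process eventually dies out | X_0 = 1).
q = 1

Mean offspring μ = 0·3/11 + 1·50/99 + 2·2/9 = 94/99 ≤ 1. For μ ≤ 1 with offspring not concentrated at 1, the Galton-Watson process goes extinct almost surely, so q = 1.
(Algebraic check: The pgf is f(s) = 3/11 + 50/99·s + 2/9·s². The extinction probability q is the smallest fixed point of f in [0, 1]. Setting s = f(s):
  2/9·s² + (50/99 − 1)·s + 3/11 = 0
  2/9·s² − (3/11 + 2/9)·s + 3/11 = 0
which factors as (s − 1)·(2/9·s − 3/11) = 0, giving roots s = 1 and s = (3/11)/(2/9) = 27/22. Since 27/22 ≥ 1, the smallest root in [0, 1] is s = 1.)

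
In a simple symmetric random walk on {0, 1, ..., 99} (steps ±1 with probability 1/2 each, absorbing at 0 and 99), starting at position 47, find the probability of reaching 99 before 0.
P(hit 99 before 0) = 47/99

Let u_k = P(hit 99 before 0 | start at k). Then u_0 = 0, u_99 = 1, and u_k = u_{k-1}/2 + u_{k+1}/2 for 1 ≤ k ≤ 98. This harmonic recurrence is solved by u_k = k/99, giving u_47 = 47/99.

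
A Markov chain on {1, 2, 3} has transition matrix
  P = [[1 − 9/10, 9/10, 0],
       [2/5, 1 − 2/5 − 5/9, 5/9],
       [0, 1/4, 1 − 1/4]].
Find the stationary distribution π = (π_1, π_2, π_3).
π = (4/33, 3/11, 20/33)

This is a birth-death chain on three states, which satisfies detailed balance: π_1 · P_{12} = π_2 · P_{21} and π_2 · P_{23} = π_3 · P_{32}.
From π_1 · 9/10 = π_2 · 2/5: π_2/π_1 = (9/10)/(2/5) = 9/4.
From π_2 · 5/9 = π_3 · 1/4: π_3/π_2 = (5/9)/(1/4) = 20/9.
Take π_1 proportional to 1; then unnormalized π = (1, 9/4, 5). Normalize by dividing by the sum 33/4:
  π = (4/33, 3/11, 20/33).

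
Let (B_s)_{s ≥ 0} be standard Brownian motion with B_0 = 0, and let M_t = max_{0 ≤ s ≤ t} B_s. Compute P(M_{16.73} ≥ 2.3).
P(M_{16.73} ≥ 2.3) = 2·P(B_{16.73} ≥ 2.3) = 2(1 − Φ(2.3/√16.73)) ≈ 0.5739

By the reflection principle for Brownian motion, P(M_t ≥ a) = 2 · P(B_t ≥ a) for a ≥ 0. Since B_t ~ N(0, t), P(B_t ≥ 2.3) = 1 − Φ(2.3/√t) = 1 − Φ(2.3/√16.73) = 1 − Φ(0.5623). So
  P(M_{16.73} ≥ 2.3) = 2(1 − Φ(0.5623)) ≈ 0.5739.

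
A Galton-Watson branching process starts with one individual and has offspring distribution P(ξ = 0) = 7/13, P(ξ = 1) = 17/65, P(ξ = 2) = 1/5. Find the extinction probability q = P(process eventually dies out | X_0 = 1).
q = 1

Mean offspring μ = 0·7/13 + 1·17/65 + 2·1/5 = 43/65 ≤ 1. For μ ≤ 1 with offspring not concentrated at 1, the Galton-Watson process goes extinct almost surely, so q = 1.
(Algebraic check: The pgf is f(s) = 7/13 + 17/65·s + 1/5·s². The extinction probability q is the smallest fixed point of f in [0, 1]. Setting s = f(s):
  1/5·s² + (17/65 − 1)·s + 7/13 = 0
  1/5·s² − (7/13 + 1/5)·s + 7/13 = 0
which factors as (s − 1)·(1/5·s − 7/13) = 0, giving roots s = 1 and s = (7/13)/(1/5) = 35/13. Since 35/13 ≥ 1, the smallest root in [0, 1] is s = 1.)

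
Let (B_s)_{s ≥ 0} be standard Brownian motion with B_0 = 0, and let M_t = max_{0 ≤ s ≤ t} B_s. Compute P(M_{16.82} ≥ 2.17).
P(M_{16.82} ≥ 2.17) = 2·P(B_{16.82} ≥ 2.17) = 2(1 − Φ(2.17/√16.82)) ≈ 0.5967

By the reflection principle for Brownian motion, P(M_t ≥ a) = 2 · P(B_t ≥ a) for a ≥ 0. Since B_t ~ N(0, t), P(B_t ≥ 2.17) = 1 − Φ(2.17/√t) = 1 − Φ(2.17/√16.82) = 1 − Φ(0.5291). So
  P(M_{16.82} ≥ 2.17) = 2(1 − Φ(0.5291)) ≈ 0.5967.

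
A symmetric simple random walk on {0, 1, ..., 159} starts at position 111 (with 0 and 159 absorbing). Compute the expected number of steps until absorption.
E[τ | X_0 = 111] = 5328

Let v_k = E[τ | X_0 = k]. Boundary: v_0 = v_159 = 0. Recurrence: v_k = 1 + (v_{k-1} + v_{k+1})/2 for 1 ≤ k ≤ 158. The particular solution to v_k − (v_{k-1} + v_{k+1})/2 = 1 is v_k = −k^2. Adding homogeneous solution A + B k and matching boundaries gives v_k = k (159 − k). Substituting k = 111: v_111 = 111 · 48 = 5328.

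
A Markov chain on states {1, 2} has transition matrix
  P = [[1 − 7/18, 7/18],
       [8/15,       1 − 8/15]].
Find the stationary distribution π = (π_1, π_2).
π_1 = 48/83, π_2 = 35/83

Solve πP = π with π_1 + π_2 = 1. From πP = π: π_1 · (1 − 7/18) + π_2 · 8/15 = π_1 ⇒ π_2 · 8/15 = π_1 · 7/18 ⇒ π_2/π_1 = (7/18)/(8/15) = 35/48. Together with π_1 + π_2 = 1:
  π_1 = (8/15)/(7/18 + 8/15) = (8/15)/(83/90) = 48/83,
  π_2 = (7/18)/(7/18 + 8/15) = (7/18)/(83/90) = 35/83.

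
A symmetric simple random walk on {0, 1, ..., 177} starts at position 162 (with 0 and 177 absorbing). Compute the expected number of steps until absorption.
E[τ | X_0 = 162] = 2430

Let v_k = E[τ | X_0 = k]. Boundary: v_0 = v_177 = 0. Recurrence: v_k = 1 + (v_{k-1} + v_{k+1})/2 for 1 ≤ k ≤ 176. The particular solution to v_k − (v_{k-1} + v_{k+1})/2 = 1 is v_k = −k^2. Adding homogeneous solution A + B k and matching boundaries gives v_k = k (177 − k). Substituting k = 162: v_162 = 162 · 15 = 2430.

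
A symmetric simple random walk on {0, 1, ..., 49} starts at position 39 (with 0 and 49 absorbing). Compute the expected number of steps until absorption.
E[τ | X_0 = 39] = 390

Let v_k = E[τ | X_0 = k]. Boundary: v_0 = v_49 = 0. Recurrence: v_k = 1 + (v_{k-1} + v_{k+1})/2 for 1 ≤ k ≤ 48. The particular solution to v_k − (v_{k-1} + v_{k+1})/2 = 1 is v_k = −k^2. Adding homogeneous solution A + B k and matching boundaries gives v_k = k (49 − k). Substituting k = 39: v_39 = 39 · 10 = 390.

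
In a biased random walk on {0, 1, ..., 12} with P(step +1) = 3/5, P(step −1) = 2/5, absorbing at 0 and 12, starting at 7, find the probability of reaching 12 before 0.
P(hit 12 before 0) = (1 − (2/3)^7) / (1 − (2/3)^12) = 500337/527345

Let u_k denote P(reach 12 before 0 | start at k). Boundary: u_0 = 0, u_12 = 1. Recurrence: u_k = 3/5·u_{k+1} + 2/5·u_{k-1} for 1 ≤ k ≤ 11. Try u_k = A + B·r^k with r = q/p = (2/5)/(3/5) = 2/3. Substitution satisfies the recurrence; boundary conditions give:
  u_k = (1 − r^k) / (1 − r^N) = (1 − (2/3)^7) / (1 − (2/3)^12) = 500337/527345.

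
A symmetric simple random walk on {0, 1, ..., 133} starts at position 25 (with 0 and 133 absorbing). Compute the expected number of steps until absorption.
E[τ | X_0 = 25] = 2700

Let v_k = E[τ | X_0 = k]. Boundary: v_0 = v_133 = 0. Recurrence: v_k = 1 + (v_{k-1} + v_{k+1})/2 for 1 ≤ k ≤ 132. The particular solution to v_k − (v_{k-1} + v_{k+1})/2 = 1 is v_k = −k^2. Adding homogeneous solution A + B k and matching boundaries gives v_k = k (133 − k). Substituting k = 25: v_25 = 25 · 108 = 2700.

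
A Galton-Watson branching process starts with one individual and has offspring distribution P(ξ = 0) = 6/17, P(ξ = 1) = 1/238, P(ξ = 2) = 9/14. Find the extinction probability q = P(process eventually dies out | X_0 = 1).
q = 28/51

The pgf is f(s) = 6/17 + 1/238·s + 9/14·s². The extinction probability q is the smallest fixed point of f in [0, 1]. Setting s = f(s):
  9/14·s² + (1/238 − 1)·s + 6/17 = 0
  9/14·s² − (6/17 + 9/14)·s + 6/17 = 0
which factors as (s − 1)·(9/14·s − 6/17) = 0, giving roots s = 1 and s = (6/17)/(9/14) = 28/51.
Mean offspring μ = 1/238 + 2·9/14 = 307/238 > 1 (supercritical), so q < 1. The extinction probability is the smaller root: q = (6/17)/(9/14) = 28/51.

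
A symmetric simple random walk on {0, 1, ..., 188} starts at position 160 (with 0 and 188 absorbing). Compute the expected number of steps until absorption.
E[τ | X_0 = 160] = 4480

Let v_k = E[τ | X_0 = k]. Boundary: v_0 = v_188 = 0. Recurrence: v_k = 1 + (v_{k-1} + v_{k+1})/2 for 1 ≤ k ≤ 187. The particular solution to v_k − (v_{k-1} + v_{k+1})/2 = 1 is v_k = −k^2. Adding homogeneous solution A + B k and matching boundaries gives v_k = k (188 − k). Substituting k = 160: v_160 = 160 · 28 = 4480.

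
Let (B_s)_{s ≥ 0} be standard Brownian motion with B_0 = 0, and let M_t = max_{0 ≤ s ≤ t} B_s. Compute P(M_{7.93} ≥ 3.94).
P(M_{7.93} ≥ 3.94) = 2·P(B_{7.93} ≥ 3.94) = 2(1 − Φ(3.94/√7.93)) ≈ 0.1618

By the reflection principle for Brownian motion, P(M_t ≥ a) = 2 · P(B_t ≥ a) for a ≥ 0. Since B_t ~ N(0, t), P(B_t ≥ 3.94) = 1 − Φ(3.94/√t) = 1 − Φ(3.94/√7.93) = 1 − Φ(1.3991). So
  P(M_{7.93} ≥ 3.94) = 2(1 − Φ(1.3991)) ≈ 0.1618.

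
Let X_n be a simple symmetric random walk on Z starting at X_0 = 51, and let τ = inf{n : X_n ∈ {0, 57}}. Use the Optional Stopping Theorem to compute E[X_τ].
E[X_τ] = 51

X_n is a martingale and τ is a bounded-mean stopping time (indeed τ is finite a.s. with bounded expectation since the walk is in a bounded region). By the OST, E[X_τ] = E[X_0] = 51. Equivalently: E[X_τ] = 57 · P(hit 57 first) + 0 · P(hit 0 first) = 57 · (51/57) = 51.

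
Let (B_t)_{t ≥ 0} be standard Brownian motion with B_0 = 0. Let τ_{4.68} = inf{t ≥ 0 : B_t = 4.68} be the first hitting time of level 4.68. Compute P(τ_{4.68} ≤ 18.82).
P(τ_{4.68} ≤ 18.82) = 2(1 − Φ(4.68/√18.82)) = 2(1 − Φ(1.0788)) ≈ 0.2807

By the reflection principle for standard BM, P(τ_b ≤ t) = 2 · P(B_t ≥ b). Since B_t ~ N(0, t), P(B_t ≥ 4.68) = 1 − Φ(4.68/√t) = 1 − Φ(4.68/√18.82) = 1 − Φ(1.0788) ≈ 0.14034. Doubling: P(τ_{4.68} ≤ 18.82) ≈ 2 · 0.14034 = 0.28068 ≈ 0.2807.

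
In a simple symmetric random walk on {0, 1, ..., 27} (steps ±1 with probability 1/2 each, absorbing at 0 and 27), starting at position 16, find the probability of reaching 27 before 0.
P(hit 27 before 0) = 16/27

Let u_k = P(hit 27 before 0 | start at k). Then u_0 = 0, u_27 = 1, and u_k = u_{k-1}/2 + u_{k+1}/2 for 1 ≤ k ≤ 26. This harmonic recurrence is solved by u_k = k/27, giving u_16 = 16/27.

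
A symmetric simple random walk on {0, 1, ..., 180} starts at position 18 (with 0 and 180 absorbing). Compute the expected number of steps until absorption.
E[τ | X_0 = 18] = 2916

Let v_k = E[τ | X_0 = k]. Boundary: v_0 = v_180 = 0. Recurrence: v_k = 1 + (v_{k-1} + v_{k+1})/2 for 1 ≤ k ≤ 179. The particular solution to v_k − (v_{k-1} + v_{k+1})/2 = 1 is v_k = −k^2. Adding homogeneous solution A + B k and matching boundaries gives v_k = k (180 − k). Substituting k = 18: v_18 = 18 · 162 = 2916.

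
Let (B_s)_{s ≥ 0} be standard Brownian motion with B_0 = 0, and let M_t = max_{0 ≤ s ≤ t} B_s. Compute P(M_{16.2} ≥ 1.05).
P(M_{16.2} ≥ 1.05) = 2·P(B_{16.2} ≥ 1.05) = 2(1 − Φ(1.05/√16.2)) ≈ 0.7942

By the reflection principle for Brownian motion, P(M_t ≥ a) = 2 · P(B_t ≥ a) for a ≥ 0. Since B_t ~ N(0, t), P(B_t ≥ 1.05) = 1 − Φ(1.05/√t) = 1 − Φ(1.05/√16.2) = 1 − Φ(0.2609). So
  P(M_{16.2} ≥ 1.05) = 2(1 − Φ(0.2609)) ≈ 0.7942.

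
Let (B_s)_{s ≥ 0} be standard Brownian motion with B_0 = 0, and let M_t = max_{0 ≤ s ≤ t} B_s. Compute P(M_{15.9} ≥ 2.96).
P(M_{15.9} ≥ 2.96) = 2·P(B_{15.9} ≥ 2.96) = 2(1 − Φ(2.96/√15.9)) ≈ 0.4579

By the reflection principle for Brownian motion, P(M_t ≥ a) = 2 · P(B_t ≥ a) for a ≥ 0. Since B_t ~ N(0, t), P(B_t ≥ 2.96) = 1 − Φ(2.96/√t) = 1 − Φ(2.96/√15.9) = 1 − Φ(0.7423). So
  P(M_{15.9} ≥ 2.96) = 2(1 − Φ(0.7423)) ≈ 0.4579.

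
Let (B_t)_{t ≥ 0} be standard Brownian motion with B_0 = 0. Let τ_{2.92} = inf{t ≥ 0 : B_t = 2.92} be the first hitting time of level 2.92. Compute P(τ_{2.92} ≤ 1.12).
P(τ_{2.92} ≤ 1.12) = 2(1 − Φ(2.92/√1.12)) = 2(1 − Φ(2.7591)) ≈ 0.0058

By the reflection principle for standard BM, P(τ_b ≤ t) = 2 · P(B_t ≥ b). Since B_t ~ N(0, t), P(B_t ≥ 2.92) = 1 − Φ(2.92/√t) = 1 − Φ(2.92/√1.12) = 1 − Φ(2.7591) ≈ 0.00290. Doubling: P(τ_{2.92} ≤ 1.12) ≈ 2 · 0.00290 = 0.00580 ≈ 0.0058.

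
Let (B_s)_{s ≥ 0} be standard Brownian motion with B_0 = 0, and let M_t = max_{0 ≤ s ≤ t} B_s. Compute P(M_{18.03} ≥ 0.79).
P(M_{18.03} ≥ 0.79) = 2·P(B_{18.03} ≥ 0.79) = 2(1 − Φ(0.79/√18.03)) ≈ 0.8524

By the reflection principle for Brownian motion, P(M_t ≥ a) = 2 · P(B_t ≥ a) for a ≥ 0. Since B_t ~ N(0, t), P(B_t ≥ 0.79) = 1 − Φ(0.79/√t) = 1 − Φ(0.79/√18.03) = 1 − Φ(0.1860). So
  P(M_{18.03} ≥ 0.79) = 2(1 − Φ(0.1860)) ≈ 0.8524.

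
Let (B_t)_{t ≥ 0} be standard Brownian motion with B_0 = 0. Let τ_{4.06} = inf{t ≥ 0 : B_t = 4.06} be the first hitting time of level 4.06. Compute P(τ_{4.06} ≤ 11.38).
P(τ_{4.06} ≤ 11.38) = 2(1 − Φ(4.06/√11.38)) = 2(1 − Φ(1.2035)) ≈ 0.2288

By the reflection principle for standard BM, P(τ_b ≤ t) = 2 · P(B_t ≥ b). Since B_t ~ N(0, t), P(B_t ≥ 4.06) = 1 − Φ(4.06/√t) = 1 − Φ(4.06/√11.38) = 1 − Φ(1.2035) ≈ 0.11439. Doubling: P(τ_{4.06} ≤ 11.38) ≈ 2 · 0.11439 = 0.22878 ≈ 0.2288.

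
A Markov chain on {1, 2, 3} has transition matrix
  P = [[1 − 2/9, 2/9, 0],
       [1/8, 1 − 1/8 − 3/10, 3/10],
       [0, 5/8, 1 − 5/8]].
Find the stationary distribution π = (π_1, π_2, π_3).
π = (225/817, 400/817, 192/817)

This is a birth-death chain on three states, which satisfies detailed balance: π_1 · P_{12} = π_2 · P_{21} and π_2 · P_{23} = π_3 · P_{32}.
From π_1 · 2/9 = π_2 · 1/8: π_2/π_1 = (2/9)/(1/8) = 16/9.
From π_2 · 3/10 = π_3 · 5/8: π_3/π_2 = (3/10)/(5/8) = 12/25.
Take π_1 proportional to 1; then unnormalized π = (1, 16/9, 64/75). Normalize by dividing by the sum 817/225:
  π = (225/817, 400/817, 192/817).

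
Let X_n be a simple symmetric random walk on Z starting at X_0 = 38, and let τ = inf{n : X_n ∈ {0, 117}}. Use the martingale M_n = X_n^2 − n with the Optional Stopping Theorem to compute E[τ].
E[τ] = 3002

M_n = X_n^2 − n is a martingale (since E[X_{n+1}^2 | F_n] = X_n^2 + 1). By OST (τ has finite mean in a bounded region), E[M_τ] = E[M_0] = X_0^2 − 0 = 38^2 = 1444. Also E[M_τ] = E[X_τ^2] − E[τ]. The walk exits at 0 or 117, with P(hit 117 first) = 38/117, so E[X_τ^2] = 117^2 · 38/117 + 0 = 4446. Thus E[τ] = E[X_τ^2] − E[M_τ] = 4446 − 1444 = 3002 = 38(117 − 38) = 3002.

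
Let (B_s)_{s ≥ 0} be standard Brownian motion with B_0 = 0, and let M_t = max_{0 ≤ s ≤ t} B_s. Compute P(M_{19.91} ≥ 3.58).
P(M_{19.91} ≥ 3.58) = 2·P(B_{19.91} ≥ 3.58) = 2(1 − Φ(3.58/√19.91)) ≈ 0.4224

By the reflection principle for Brownian motion, P(M_t ≥ a) = 2 · P(B_t ≥ a) for a ≥ 0. Since B_t ~ N(0, t), P(B_t ≥ 3.58) = 1 − Φ(3.58/√t) = 1 − Φ(3.58/√19.91) = 1 − Φ(0.8023). So
  P(M_{19.91} ≥ 3.58) = 2(1 − Φ(0.8023)) ≈ 0.4224.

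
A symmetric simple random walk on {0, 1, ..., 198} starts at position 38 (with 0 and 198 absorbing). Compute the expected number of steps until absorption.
E[τ | X_0 = 38] = 6080

Let v_k = E[τ | X_0 = k]. Boundary: v_0 = v_198 = 0. Recurrence: v_k = 1 + (v_{k-1} + v_{k+1})/2 for 1 ≤ k ≤ 197. The particular solution to v_k − (v_{k-1} + v_{k+1})/2 = 1 is v_k = −k^2. Adding homogeneous solution A + B k and matching boundaries gives v_k = k (198 − k). Substituting k = 38: v_38 = 38 · 160 = 6080.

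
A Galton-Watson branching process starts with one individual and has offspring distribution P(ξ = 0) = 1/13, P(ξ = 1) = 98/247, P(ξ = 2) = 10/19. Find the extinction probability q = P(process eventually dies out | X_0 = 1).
q = 19/130

The pgf is f(s) = 1/13 + 98/247·s + 10/19·s². The extinction probability q is the smallest fixed point of f in [0, 1]. Setting s = f(s):
  10/19·s² + (98/247 − 1)·s + 1/13 = 0
  10/19·s² − (1/13 + 10/19)·s + 1/13 = 0
which factors as (s − 1)·(10/19·s − 1/13) = 0, giving roots s = 1 and s = (1/13)/(10/19) = 19/130.
Mean offspring μ = 98/247 + 2·10/19 = 358/247 > 1 (supercritical), so q < 1. The extinction probability is the smaller root: q = (1/13)/(10/19) = 19/130.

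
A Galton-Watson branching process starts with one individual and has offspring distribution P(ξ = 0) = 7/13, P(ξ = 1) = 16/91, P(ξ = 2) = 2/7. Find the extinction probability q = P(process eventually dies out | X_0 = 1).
q = 1

Mean offspring μ = 0·7/13 + 1·16/91 + 2·2/7 = 68/91 ≤ 1. For μ ≤ 1 with offspring not concentrated at 1, the Galton-Watson process goes extinct almost surely, so q = 1.
(Algebraic check: The pgf is f(s) = 7/13 + 16/91·s + 2/7·s². The extinction probability q is the smallest fixed point of f in [0, 1]. Setting s = f(s):
  2/7·s² + (16/91 − 1)·s + 7/13 = 0
  2/7·s² − (7/13 + 2/7)·s + 7/13 = 0
which factors as (s − 1)·(2/7·s − 7/13) = 0, giving roots s = 1 and s = (7/13)/(2/7) = 49/26. Since 49/26 ≥ 1, the smallest root in [0, 1] is s = 1.)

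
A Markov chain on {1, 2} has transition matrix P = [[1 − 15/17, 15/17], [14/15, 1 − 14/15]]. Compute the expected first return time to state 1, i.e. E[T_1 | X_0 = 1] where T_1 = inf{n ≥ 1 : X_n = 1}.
E[T_1 | X_0 = 1] = 1/π_1 = 463/238

For an irreducible recurrent Markov chain with stationary distribution π, E[T_i | X_0 = i] = 1/π_i (Kac's formula). Here π_1 = (14/15)/(15/17 + 14/15) = (14/15)/(463/255) = 238/463, so E[T_1 | X_0 = 1] = 1/π_1 = (15/17 + 14/15)/(14/15) = (463/255)/(14/15) = 463/238.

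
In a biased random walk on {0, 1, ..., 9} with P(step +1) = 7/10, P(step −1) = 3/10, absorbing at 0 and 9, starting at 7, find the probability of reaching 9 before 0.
P(hit 9 before 0) = (1 − (3/7)^7) / (1 − (3/7)^9) = 10061611/10083481

Let u_k denote P(reach 9 before 0 | start at k). Boundary: u_0 = 0, u_9 = 1. Recurrence: u_k = 7/10·u_{k+1} + 3/10·u_{k-1} for 1 ≤ k ≤ 8. Try u_k = A + B·r^k with r = q/p = (3/10)/(7/10) = 3/7. Substitution satisfies the recurrence; boundary conditions give:
  u_k = (1 − r^k) / (1 − r^N) = (1 − (3/7)^7) / (1 − (3/7)^9) = 10061611/10083481.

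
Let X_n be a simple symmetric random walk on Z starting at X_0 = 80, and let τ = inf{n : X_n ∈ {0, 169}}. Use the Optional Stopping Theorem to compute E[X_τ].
E[X_τ] = 80

X_n is a martingale and τ is a bounded-mean stopping time (indeed τ is finite a.s. with bounded expectation since the walk is in a bounded region). By the OST, E[X_τ] = E[X_0] = 80. Equivalently: E[X_τ] = 169 · P(hit 169 first) + 0 · P(hit 0 first) = 169 · (80/169) = 80.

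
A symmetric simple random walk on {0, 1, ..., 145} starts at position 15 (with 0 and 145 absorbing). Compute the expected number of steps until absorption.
E[τ | X_0 = 15] = 1950

Let v_k = E[τ | X_0 = k]. Boundary: v_0 = v_145 = 0. Recurrence: v_k = 1 + (v_{k-1} + v_{k+1})/2 for 1 ≤ k ≤ 144. The particular solution to v_k − (v_{k-1} + v_{k+1})/2 = 1 is v_k = −k^2. Adding homogeneous solution A + B k and matching boundaries gives v_k = k (145 − k). Substituting k = 15: v_15 = 15 · 130 = 1950.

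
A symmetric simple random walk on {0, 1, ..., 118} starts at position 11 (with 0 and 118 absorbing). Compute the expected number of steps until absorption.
E[τ | X_0 = 11] = 1177

Let v_k = E[τ | X_0 = k]. Boundary: v_0 = v_118 = 0. Recurrence: v_k = 1 + (v_{k-1} + v_{k+1})/2 for 1 ≤ k ≤ 117. The particular solution to v_k − (v_{k-1} + v_{k+1})/2 = 1 is v_k = −k^2. Adding homogeneous solution A + B k and matching boundaries gives v_k = k (118 − k). Substituting k = 11: v_11 = 11 · 107 = 1177.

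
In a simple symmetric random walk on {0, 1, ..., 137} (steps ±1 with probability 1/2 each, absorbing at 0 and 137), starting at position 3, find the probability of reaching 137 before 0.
P(hit 137 before 0) = 3/137

Let u_k = P(hit 137 before 0 | start at k). Then u_0 = 0, u_137 = 1, and u_k = u_{k-1}/2 + u_{k+1}/2 for 1 ≤ k ≤ 136. This harmonic recurrence is solved by u_k = k/137, giving u_3 = 3/137.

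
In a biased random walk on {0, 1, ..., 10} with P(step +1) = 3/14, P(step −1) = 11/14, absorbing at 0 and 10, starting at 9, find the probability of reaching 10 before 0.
P(hit 10 before 0) = (1 − (11/3)^9) / (1 − (11/3)^10) = 884223003/3242170694

Let u_k denote P(reach 10 before 0 | start at k). Boundary: u_0 = 0, u_10 = 1. Recurrence: u_k = 3/14·u_{k+1} + 11/14·u_{k-1} for 1 ≤ k ≤ 9. Try u_k = A + B·r^k with r = q/p = (11/14)/(3/14) = 11/3. Substitution satisfies the recurrence; boundary conditions give:
  u_k = (1 − r^k) / (1 − r^N) = (1 − (11/3)^9) / (1 − (11/3)^10) = 884223003/3242170694.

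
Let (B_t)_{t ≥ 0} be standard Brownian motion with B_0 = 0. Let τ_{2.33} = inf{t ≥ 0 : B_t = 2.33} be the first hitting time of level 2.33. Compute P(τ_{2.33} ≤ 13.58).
P(τ_{2.33} ≤ 13.58) = 2(1 − Φ(2.33/√13.58)) = 2(1 − Φ(0.6323)) ≈ 0.5272

By the reflection principle for standard BM, P(τ_b ≤ t) = 2 · P(B_t ≥ b). Since B_t ~ N(0, t), P(B_t ≥ 2.33) = 1 − Φ(2.33/√t) = 1 − Φ(2.33/√13.58) = 1 − Φ(0.6323) ≈ 0.26360. Doubling: P(τ_{2.33} ≤ 13.58) ≈ 2 · 0.26360 = 0.52720 ≈ 0.5272.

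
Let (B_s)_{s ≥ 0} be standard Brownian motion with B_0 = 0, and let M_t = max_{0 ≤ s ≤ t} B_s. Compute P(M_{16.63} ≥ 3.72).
P(M_{16.63} ≥ 3.72) = 2·P(B_{16.63} ≥ 3.72) = 2(1 − Φ(3.72/√16.63)) ≈ 0.3617

By the reflection principle for Brownian motion, P(M_t ≥ a) = 2 · P(B_t ≥ a) for a ≥ 0. Since B_t ~ N(0, t), P(B_t ≥ 3.72) = 1 − Φ(3.72/√t) = 1 − Φ(3.72/√16.63) = 1 − Φ(0.9122). So
  P(M_{16.63} ≥ 3.72) = 2(1 − Φ(0.9122)) ≈ 0.3617.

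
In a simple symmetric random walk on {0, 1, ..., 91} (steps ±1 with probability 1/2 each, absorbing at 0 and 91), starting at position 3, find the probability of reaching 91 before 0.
P(hit 91 before 0) = 3/91

Let u_k = P(hit 91 before 0 | start at k). Then u_0 = 0, u_91 = 1, and u_k = u_{k-1}/2 + u_{k+1}/2 for 1 ≤ k ≤ 90. This harmonic recurrence is solved by u_k = k/91, giving u_3 = 3/91.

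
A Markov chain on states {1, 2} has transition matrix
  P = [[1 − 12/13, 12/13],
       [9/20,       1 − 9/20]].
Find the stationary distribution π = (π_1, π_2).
π_1 = 39/119, π_2 = 80/119

Solve πP = π with π_1 + π_2 = 1. From πP = π: π_1 · (1 − 12/13) + π_2 · 9/20 = π_1 ⇒ π_2 · 9/20 = π_1 · 12/13 ⇒ π_2/π_1 = (12/13)/(9/20) = 80/39. Together with π_1 + π_2 = 1:
  π_1 = (9/20)/(12/13 + 9/20) = (9/20)/(357/260) = 39/119,
  π_2 = (12/13)/(12/13 + 9/20) = (12/13)/(357/260) = 80/119.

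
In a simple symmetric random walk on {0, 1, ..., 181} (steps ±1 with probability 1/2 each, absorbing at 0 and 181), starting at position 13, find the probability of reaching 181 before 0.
P(hit 181 before 0) = 13/181

Let u_k = P(hit 181 before 0 | start at k). Then u_0 = 0, u_181 = 1, and u_k = u_{k-1}/2 + u_{k+1}/2 for 1 ≤ k ≤ 180. This harmonic recurrence is solved by u_k = k/181, giving u_13 = 13/181.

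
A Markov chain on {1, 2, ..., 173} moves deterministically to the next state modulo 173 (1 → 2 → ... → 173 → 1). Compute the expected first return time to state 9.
E[T_9 | X_0 = 9] = 173

The chain cycles deterministically, so starting at state 9 it returns in exactly 173 steps. Equivalently, the stationary distribution is uniform π_j = 1/173 for every state j, so by Kac's formula E[T_9] = 1/π_9 = 173.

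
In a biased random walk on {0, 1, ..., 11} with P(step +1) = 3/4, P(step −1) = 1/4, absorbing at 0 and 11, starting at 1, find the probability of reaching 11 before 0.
P(hit 11 before 0) = (1 − (1/3)^1) / (1 − (1/3)^11) = 59049/88573

Let u_k denote P(reach 11 before 0 | start at k). Boundary: u_0 = 0, u_11 = 1. Recurrence: u_k = 3/4·u_{k+1} + 1/4·u_{k-1} for 1 ≤ k ≤ 10. Try u_k = A + B·r^k with r = q/p = (1/4)/(3/4) = 1/3. Substitution satisfies the recurrence; boundary conditions give:
  u_k = (1 − r^k) / (1 − r^N) = (1 − (1/3)^1) / (1 − (1/3)^11) = 59049/88573.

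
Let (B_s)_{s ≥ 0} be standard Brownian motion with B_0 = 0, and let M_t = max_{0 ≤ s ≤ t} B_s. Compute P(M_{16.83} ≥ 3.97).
P(M_{16.83} ≥ 3.97) = 2·P(B_{16.83} ≥ 3.97) = 2(1 − Φ(3.97/√16.83)) ≈ 0.3332

By the reflection principle for Brownian motion, P(M_t ≥ a) = 2 · P(B_t ≥ a) for a ≥ 0. Since B_t ~ N(0, t), P(B_t ≥ 3.97) = 1 − Φ(3.97/√t) = 1 − Φ(3.97/√16.83) = 1 − Φ(0.9677). So
  P(M_{16.83} ≥ 3.97) = 2(1 − Φ(0.9677)) ≈ 0.3332.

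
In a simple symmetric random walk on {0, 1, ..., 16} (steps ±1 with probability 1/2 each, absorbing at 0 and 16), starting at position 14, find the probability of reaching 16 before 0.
P(hit 16 before 0) = 14/16 = 7/8

Let u_k = P(hit 16 before 0 | start at k). Then u_0 = 0, u_16 = 1, and u_k = u_{k-1}/2 + u_{k+1}/2 for 1 ≤ k ≤ 15. This harmonic recurrence is solved by u_k = k/16, giving u_14 = 14/16 = 7/8.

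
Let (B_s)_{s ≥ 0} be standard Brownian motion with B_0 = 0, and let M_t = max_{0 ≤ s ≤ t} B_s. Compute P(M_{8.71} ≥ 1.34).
P(M_{8.71} ≥ 1.34) = 2·P(B_{8.71} ≥ 1.34) = 2(1 − Φ(1.34/√8.71)) ≈ 0.6498

By the reflection principle for Brownian motion, P(M_t ≥ a) = 2 · P(B_t ≥ a) for a ≥ 0. Since B_t ~ N(0, t), P(B_t ≥ 1.34) = 1 − Φ(1.34/√t) = 1 − Φ(1.34/√8.71) = 1 − Φ(0.4540). So
  P(M_{8.71} ≥ 1.34) = 2(1 − Φ(0.4540)) ≈ 0.6498.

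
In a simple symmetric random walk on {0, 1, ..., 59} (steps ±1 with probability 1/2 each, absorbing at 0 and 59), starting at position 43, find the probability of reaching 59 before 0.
P(hit 59 before 0) = 43/59

Let u_k = P(hit 59 before 0 | start at k). Then u_0 = 0, u_59 = 1, and u_k = u_{k-1}/2 + u_{k+1}/2 for 1 ≤ k ≤ 58. This harmonic recurrence is solved by u_k = k/59, giving u_43 = 43/59.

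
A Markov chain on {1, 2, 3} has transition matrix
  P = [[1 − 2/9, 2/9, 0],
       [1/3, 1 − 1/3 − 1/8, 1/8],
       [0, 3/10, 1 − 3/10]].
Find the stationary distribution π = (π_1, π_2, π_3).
π = (18/35, 12/35, 1/7)

This is a birth-death chain on three states, which satisfies detailed balance: π_1 · P_{12} = π_2 · P_{21} and π_2 · P_{23} = π_3 · P_{32}.
From π_1 · 2/9 = π_2 · 1/3: π_2/π_1 = (2/9)/(1/3) = 2/3.
From π_2 · 1/8 = π_3 · 3/10: π_3/π_2 = (1/8)/(3/10) = 5/12.
Take π_1 proportional to 1; then unnormalized π = (1, 2/3, 5/18). Normalize by dividing by the sum 35/18:
  π = (18/35, 12/35, 1/7).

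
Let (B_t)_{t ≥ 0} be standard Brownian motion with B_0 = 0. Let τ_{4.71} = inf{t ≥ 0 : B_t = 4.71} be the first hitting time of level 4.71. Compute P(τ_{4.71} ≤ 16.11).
P(τ_{4.71} ≤ 16.11) = 2(1 − Φ(4.71/√16.11)) = 2(1 − Φ(1.1735)) ≈ 0.2406

By the reflection principle for standard BM, P(τ_b ≤ t) = 2 · P(B_t ≥ b). Since B_t ~ N(0, t), P(B_t ≥ 4.71) = 1 − Φ(4.71/√t) = 1 − Φ(4.71/√16.11) = 1 − Φ(1.1735) ≈ 0.12030. Doubling: P(τ_{4.71} ≤ 16.11) ≈ 2 · 0.12030 = 0.24060 ≈ 0.2406.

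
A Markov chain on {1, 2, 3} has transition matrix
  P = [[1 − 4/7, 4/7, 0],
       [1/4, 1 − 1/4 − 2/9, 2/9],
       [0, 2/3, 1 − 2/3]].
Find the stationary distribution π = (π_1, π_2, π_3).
π = (21/85, 48/85, 16/85)

This is a birth-death chain on three states, which satisfies detailed balance: π_1 · P_{12} = π_2 · P_{21} and π_2 · P_{23} = π_3 · P_{32}.
From π_1 · 4/7 = π_2 · 1/4: π_2/π_1 = (4/7)/(1/4) = 16/7.
From π_2 · 2/9 = π_3 · 2/3: π_3/π_2 = (2/9)/(2/3) = 1/3.
Take π_1 proportional to 1; then unnormalized π = (1, 16/7, 16/21). Normalize by dividing by the sum 85/21:
  π = (21/85, 48/85, 16/85).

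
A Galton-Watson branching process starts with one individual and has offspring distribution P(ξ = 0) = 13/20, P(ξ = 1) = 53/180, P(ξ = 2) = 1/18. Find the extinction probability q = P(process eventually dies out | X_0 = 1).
q = 1

Mean offspring μ = 0·13/20 + 1·53/180 + 2·1/18 = 73/180 ≤ 1. For μ ≤ 1 with offspring not concentrated at 1, the Galton-Watson process goes extinct almost surely, so q = 1.
(Algebraic check: The pgf is f(s) = 13/20 + 53/180·s + 1/18·s². The extinction probability q is the smallest fixed point of f in [0, 1]. Setting s = f(s):
  1/18·s² + (53/180 − 1)·s + 13/20 = 0
  1/18·s² − (13/20 + 1/18)·s + 13/20 = 0
which factors as (s − 1)·(1/18·s − 13/20) = 0, giving roots s = 1 and s = (13/20)/(1/18) = 117/10. Since 117/10 ≥ 1, the smallest root in [0, 1] is s = 1.)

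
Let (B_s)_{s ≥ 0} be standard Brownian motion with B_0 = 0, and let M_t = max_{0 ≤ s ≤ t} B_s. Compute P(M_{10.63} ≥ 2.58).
P(M_{10.63} ≥ 2.58) = 2·P(B_{10.63} ≥ 2.58) = 2(1 − Φ(2.58/√10.63)) ≈ 0.4288

By the reflection principle for Brownian motion, P(M_t ≥ a) = 2 · P(B_t ≥ a) for a ≥ 0. Since B_t ~ N(0, t), P(B_t ≥ 2.58) = 1 − Φ(2.58/√t) = 1 − Φ(2.58/√10.63) = 1 − Φ(0.7913). So
  P(M_{10.63} ≥ 2.58) = 2(1 − Φ(0.7913)) ≈ 0.4288.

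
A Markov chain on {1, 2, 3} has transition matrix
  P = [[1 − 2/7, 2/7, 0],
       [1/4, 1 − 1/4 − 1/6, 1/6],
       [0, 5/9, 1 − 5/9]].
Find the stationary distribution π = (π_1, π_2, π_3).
π = (35/87, 40/87, 4/29)

This is a birth-death chain on three states, which satisfies detailed balance: π_1 · P_{12} = π_2 · P_{21} and π_2 · P_{23} = π_3 · P_{32}.
From π_1 · 2/7 = π_2 · 1/4: π_2/π_1 = (2/7)/(1/4) = 8/7.
From π_2 · 1/6 = π_3 · 5/9: π_3/π_2 = (1/6)/(5/9) = 3/10.
Take π_1 proportional to 1; then unnormalized π = (1, 8/7, 12/35). Normalize by dividing by the sum 87/35:
  π = (35/87, 40/87, 4/29).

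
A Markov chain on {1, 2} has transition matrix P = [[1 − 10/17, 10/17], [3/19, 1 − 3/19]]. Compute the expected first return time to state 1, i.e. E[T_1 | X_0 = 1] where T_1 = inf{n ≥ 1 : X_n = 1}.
E[T_1 | X_0 = 1] = 1/π_1 = 241/51

For an irreducible recurrent Markov chain with stationary distribution π, E[T_i | X_0 = i] = 1/π_i (Kac's formula). Here π_1 = (3/19)/(10/17 + 3/19) = (3/19)/(241/323) = 51/241, so E[T_1 | X_0 = 1] = 1/π_1 = (10/17 + 3/19)/(3/19) = (241/323)/(3/19) = 241/51.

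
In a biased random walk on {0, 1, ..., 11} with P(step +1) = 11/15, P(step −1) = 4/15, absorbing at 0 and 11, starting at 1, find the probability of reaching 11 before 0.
P(hit 11 before 0) = (1 − (4/11)^1) / (1 − (4/11)^11) = 25937424601/40758210901

Let u_k denote P(reach 11 before 0 | start at k). Boundary: u_0 = 0, u_11 = 1. Recurrence: u_k = 11/15·u_{k+1} + 4/15·u_{k-1} for 1 ≤ k ≤ 10. Try u_k = A + B·r^k with r = q/p = (4/15)/(11/15) = 4/11. Substitution satisfies the recurrence; boundary conditions give:
  u_k = (1 − r^k) / (1 − r^N) = (1 − (4/11)^1) / (1 − (4/11)^11) = 25937424601/40758210901.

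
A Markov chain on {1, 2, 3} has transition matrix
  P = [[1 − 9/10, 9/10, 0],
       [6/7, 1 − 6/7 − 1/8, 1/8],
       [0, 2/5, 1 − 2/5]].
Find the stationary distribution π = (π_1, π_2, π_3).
π = (320/761, 336/761, 105/761)

This is a birth-death chain on three states, which satisfies detailed balance: π_1 · P_{12} = π_2 · P_{21} and π_2 · P_{23} = π_3 · P_{32}.
From π_1 · 9/10 = π_2 · 6/7: π_2/π_1 = (9/10)/(6/7) = 21/20.
From π_2 · 1/8 = π_3 · 2/5: π_3/π_2 = (1/8)/(2/5) = 5/16.
Take π_1 proportional to 1; then unnormalized π = (1, 21/20, 21/64). Normalize by dividing by the sum 761/320:
  π = (320/761, 336/761, 105/761).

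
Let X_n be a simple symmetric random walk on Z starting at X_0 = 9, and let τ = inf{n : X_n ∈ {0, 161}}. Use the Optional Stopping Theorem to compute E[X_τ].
E[X_τ] = 9

X_n is a martingale and τ is a bounded-mean stopping time (indeed τ is finite a.s. with bounded expectation since the walk is in a bounded region). By the OST, E[X_τ] = E[X_0] = 9. Equivalently: E[X_τ] = 161 · P(hit 161 first) + 0 · P(hit 0 first) = 161 · (9/161) = 9.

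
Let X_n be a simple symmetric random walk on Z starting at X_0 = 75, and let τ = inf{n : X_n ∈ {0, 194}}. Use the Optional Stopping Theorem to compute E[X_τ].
E[X_τ] = 75

X_n is a martingale and τ is a bounded-mean stopping time (indeed τ is finite a.s. with bounded expectation since the walk is in a bounded region). By the OST, E[X_τ] = E[X_0] = 75. Equivalently: E[X_τ] = 194 · P(hit 194 first) + 0 · P(hit 0 first) = 194 · (75/194) = 75.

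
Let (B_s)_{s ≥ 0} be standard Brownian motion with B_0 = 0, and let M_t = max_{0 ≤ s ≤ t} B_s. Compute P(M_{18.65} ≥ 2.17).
P(M_{18.65} ≥ 2.17) = 2·P(B_{18.65} ≥ 2.17) = 2(1 − Φ(2.17/√18.65)) ≈ 0.6153

By the reflection principle for Brownian motion, P(M_t ≥ a) = 2 · P(B_t ≥ a) for a ≥ 0. Since B_t ~ N(0, t), P(B_t ≥ 2.17) = 1 − Φ(2.17/√t) = 1 − Φ(2.17/√18.65) = 1 − Φ(0.5025). So
  P(M_{18.65} ≥ 2.17) = 2(1 − Φ(0.5025)) ≈ 0.6153.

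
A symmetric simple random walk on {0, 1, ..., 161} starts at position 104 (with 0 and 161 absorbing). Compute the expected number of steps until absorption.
E[τ | X_0 = 104] = 5928

Let v_k = E[τ | X_0 = k]. Boundary: v_0 = v_161 = 0. Recurrence: v_k = 1 + (v_{k-1} + v_{k+1})/2 for 1 ≤ k ≤ 160. The particular solution to v_k − (v_{k-1} + v_{k+1})/2 = 1 is v_k = −k^2. Adding homogeneous solution A + B k and matching boundaries gives v_k = k (161 − k). Substituting k = 104: v_104 = 104 · 57 = 5928.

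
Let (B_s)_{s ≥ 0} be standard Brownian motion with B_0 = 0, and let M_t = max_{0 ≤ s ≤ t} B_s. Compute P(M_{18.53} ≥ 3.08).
P(M_{18.53} ≥ 3.08) = 2·P(B_{18.53} ≥ 3.08) = 2(1 − Φ(3.08/√18.53)) ≈ 0.4743

By the reflection principle for Brownian motion, P(M_t ≥ a) = 2 · P(B_t ≥ a) for a ≥ 0. Since B_t ~ N(0, t), P(B_t ≥ 3.08) = 1 − Φ(3.08/√t) = 1 − Φ(3.08/√18.53) = 1 − Φ(0.7155). So
  P(M_{18.53} ≥ 3.08) = 2(1 − Φ(0.7155)) ≈ 0.4743.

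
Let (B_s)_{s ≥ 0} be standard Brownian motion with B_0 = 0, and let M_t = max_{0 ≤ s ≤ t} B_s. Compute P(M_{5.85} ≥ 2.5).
P(M_{5.85} ≥ 2.5) = 2·P(B_{5.85} ≥ 2.5) = 2(1 − Φ(2.5/√5.85)) ≈ 0.3013

By the reflection principle for Brownian motion, P(M_t ≥ a) = 2 · P(B_t ≥ a) for a ≥ 0. Since B_t ~ N(0, t), P(B_t ≥ 2.5) = 1 − Φ(2.5/√t) = 1 − Φ(2.5/√5.85) = 1 − Φ(1.0336). So
  P(M_{5.85} ≥ 2.5) = 2(1 − Φ(1.0336)) ≈ 0.3013.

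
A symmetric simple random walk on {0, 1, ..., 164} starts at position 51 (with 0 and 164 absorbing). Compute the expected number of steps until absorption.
E[τ | X_0 = 51] = 5763

Let v_k = E[τ | X_0 = k]. Boundary: v_0 = v_164 = 0. Recurrence: v_k = 1 + (v_{k-1} + v_{k+1})/2 for 1 ≤ k ≤ 163. The particular solution to v_k − (v_{k-1} + v_{k+1})/2 = 1 is v_k = −k^2. Adding homogeneous solution A + B k and matching boundaries gives v_k = k (164 − k). Substituting k = 51: v_51 = 51 · 113 = 5763.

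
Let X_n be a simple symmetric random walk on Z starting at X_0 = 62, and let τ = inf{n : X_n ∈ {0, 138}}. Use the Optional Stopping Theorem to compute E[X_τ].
E[X_τ] = 62

X_n is a martingale and τ is a bounded-mean stopping time (indeed τ is finite a.s. with bounded expectation since the walk is in a bounded region). By the OST, E[X_τ] = E[X_0] = 62. Equivalently: E[X_τ] = 138 · P(hit 138 first) + 0 · P(hit 0 first) = 138 · (62/138) = 62.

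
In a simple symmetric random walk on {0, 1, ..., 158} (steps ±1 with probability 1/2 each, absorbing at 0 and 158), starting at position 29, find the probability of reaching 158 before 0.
P(hit 158 before 0) = 29/158

Let u_k = P(hit 158 before 0 | start at k). Then u_0 = 0, u_158 = 1, and u_k = u_{k-1}/2 + u_{k+1}/2 for 1 ≤ k ≤ 157. This harmonic recurrence is solved by u_k = k/158, giving u_29 = 29/158.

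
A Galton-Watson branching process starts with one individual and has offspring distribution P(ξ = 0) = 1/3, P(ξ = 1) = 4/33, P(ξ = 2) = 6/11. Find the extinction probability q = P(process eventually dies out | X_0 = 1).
q = 11/18

The pgf is f(s) = 1/3 + 4/33·s + 6/11·s². The extinction probability q is the smallest fixed point of f in [0, 1]. Setting s = f(s):
  6/11·s² + (4/33 − 1)·s + 1/3 = 0
  6/11·s² − (1/3 + 6/11)·s + 1/3 = 0
which factors as (s − 1)·(6/11·s − 1/3) = 0, giving roots s = 1 and s = (1/3)/(6/11) = 11/18.
Mean offspring μ = 4/33 + 2·6/11 = 40/33 > 1 (supercritical), so q < 1. The extinction probability is the smaller root: q = (1/3)/(6/11) = 11/18.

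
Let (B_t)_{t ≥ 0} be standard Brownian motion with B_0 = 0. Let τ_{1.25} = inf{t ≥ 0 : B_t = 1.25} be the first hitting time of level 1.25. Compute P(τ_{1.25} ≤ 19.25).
P(τ_{1.25} ≤ 19.25) = 2(1 − Φ(1.25/√19.25)) = 2(1 − Φ(0.2849)) ≈ 0.7757

By the reflection principle for standard BM, P(τ_b ≤ t) = 2 · P(B_t ≥ b). Since B_t ~ N(0, t), P(B_t ≥ 1.25) = 1 − Φ(1.25/√t) = 1 − Φ(1.25/√19.25) = 1 − Φ(0.2849) ≈ 0.38786. Doubling: P(τ_{1.25} ≤ 19.25) ≈ 2 · 0.38786 = 0.77572 ≈ 0.7757.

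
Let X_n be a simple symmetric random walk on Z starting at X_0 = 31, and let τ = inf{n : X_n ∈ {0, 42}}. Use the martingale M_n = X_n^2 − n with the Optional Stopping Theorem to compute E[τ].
E[τ] = 341

M_n = X_n^2 − n is a martingale (since E[X_{n+1}^2 | F_n] = X_n^2 + 1). By OST (τ has finite mean in a bounded region), E[M_τ] = E[M_0] = X_0^2 − 0 = 31^2 = 961. Also E[M_τ] = E[X_τ^2] − E[τ]. The walk exits at 0 or 42, with P(hit 42 first) = 31/42, so E[X_τ^2] = 42^2 · 31/42 + 0 = 1302. Thus E[τ] = E[X_τ^2] − E[M_τ] = 1302 − 961 = 341 = 31(42 − 31) = 341.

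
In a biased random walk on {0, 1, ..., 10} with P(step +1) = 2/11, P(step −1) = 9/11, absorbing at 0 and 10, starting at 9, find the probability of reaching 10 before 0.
P(hit 10 before 0) = (1 − (9/2)^9) / (1 − (9/2)^10) = 110691422/498111911

Let u_k denote P(reach 10 before 0 | start at k). Boundary: u_0 = 0, u_10 = 1. Recurrence: u_k = 2/11·u_{k+1} + 9/11·u_{k-1} for 1 ≤ k ≤ 9. Try u_k = A + B·r^k with r = q/p = (9/11)/(2/11) = 9/2. Substitution satisfies the recurrence; boundary conditions give:
  u_k = (1 − r^k) / (1 − r^N) = (1 − (9/2)^9) / (1 − (9/2)^10) = 110691422/498111911.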